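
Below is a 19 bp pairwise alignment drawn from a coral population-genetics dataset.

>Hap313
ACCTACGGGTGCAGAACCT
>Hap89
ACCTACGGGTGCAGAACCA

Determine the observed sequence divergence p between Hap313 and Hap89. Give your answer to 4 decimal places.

0.0526

A single mismatch occurs at site 19 (T→A).
There are 1 differences over 19 sites, so p = 1/19 = 0.0526.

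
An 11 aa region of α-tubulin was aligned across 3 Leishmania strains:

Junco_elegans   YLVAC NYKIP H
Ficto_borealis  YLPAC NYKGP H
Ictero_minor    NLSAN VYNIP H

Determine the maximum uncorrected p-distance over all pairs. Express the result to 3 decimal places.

Pairwise Hamming distances:
  Junco_elegans vs Ficto_borealis: 2
  Junco_elegans vs Ictero_minor: 5
  Ficto_borealis vs Ictero_minor: 6
The largest is 6 mismatches, between Ficto_borealis and Ictero_minor; p = 6/11 = 0.545.

0.545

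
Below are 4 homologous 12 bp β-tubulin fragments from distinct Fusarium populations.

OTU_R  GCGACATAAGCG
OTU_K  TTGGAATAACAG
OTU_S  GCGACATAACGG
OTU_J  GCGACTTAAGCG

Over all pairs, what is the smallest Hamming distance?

1

Pairwise Hamming distances:
  OTU_R vs OTU_K: 6
  OTU_R vs OTU_S: 2
  OTU_R vs OTU_J: 1
  OTU_K vs OTU_S: 5
  OTU_K vs OTU_J: 7
  OTU_S vs OTU_J: 3
The smallest is 1, between OTU_R and OTU_J.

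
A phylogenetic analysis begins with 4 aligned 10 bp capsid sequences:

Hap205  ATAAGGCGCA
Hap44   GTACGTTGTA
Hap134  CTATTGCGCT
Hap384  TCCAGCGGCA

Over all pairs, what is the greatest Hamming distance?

8

Pairwise Hamming distances:
  Hap205 vs Hap44: 5
  Hap205 vs Hap134: 4
  Hap205 vs Hap384: 5
  Hap44 vs Hap134: 7
  Hap44 vs Hap384: 7
  Hap134 vs Hap384: 8
The largest is 8, between Hap134 and Hap384.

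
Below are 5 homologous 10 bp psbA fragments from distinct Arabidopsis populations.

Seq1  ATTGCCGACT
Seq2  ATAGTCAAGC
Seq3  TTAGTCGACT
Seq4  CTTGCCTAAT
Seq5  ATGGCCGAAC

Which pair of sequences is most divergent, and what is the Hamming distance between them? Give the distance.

Pairwise Hamming distances:
  Seq1 vs Seq2: 5
  Seq1 vs Seq3: 3
  Seq1 vs Seq4: 3
  Seq1 vs Seq5: 3
  Seq2 vs Seq3: 4
  Seq2 vs Seq4: 6
  Seq2 vs Seq5: 4
  Seq3 vs Seq4: 5
  Seq3 vs Seq5: 5
  Seq4 vs Seq5: 4
The largest is 6, between Seq2 and Seq4.

6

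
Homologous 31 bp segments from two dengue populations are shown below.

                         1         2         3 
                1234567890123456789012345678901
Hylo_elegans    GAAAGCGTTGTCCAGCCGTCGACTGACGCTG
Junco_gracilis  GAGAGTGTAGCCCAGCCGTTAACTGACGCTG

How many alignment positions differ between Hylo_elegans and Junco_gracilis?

6

Differing sites — 3:A/G; 6:C/T; 9:T/A; 11:T/C; 20:C/T; 21:G/A.
That gives 6 mismatches out of 31 aligned sites, so the Hamming distance is 6.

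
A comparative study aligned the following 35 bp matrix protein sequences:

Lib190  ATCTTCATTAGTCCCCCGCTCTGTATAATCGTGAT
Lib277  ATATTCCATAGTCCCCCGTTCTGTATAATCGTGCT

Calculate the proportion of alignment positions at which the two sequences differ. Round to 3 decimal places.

0.143

Differing sites — 3:C/A; 7:A/C; 8:T/A; 19:C/T; 34:A/C.
There are 5 differences over 35 sites, so p = 5/35 = 0.143.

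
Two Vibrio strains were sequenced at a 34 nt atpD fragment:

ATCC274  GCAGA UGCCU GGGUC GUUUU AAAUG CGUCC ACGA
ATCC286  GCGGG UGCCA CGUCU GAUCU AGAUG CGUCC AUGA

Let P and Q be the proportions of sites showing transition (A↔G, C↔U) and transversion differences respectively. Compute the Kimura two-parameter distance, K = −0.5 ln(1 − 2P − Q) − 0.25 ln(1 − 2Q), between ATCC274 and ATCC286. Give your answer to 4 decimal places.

Mismatches occur at site 3 (A↔G, transition), site 5 (A↔G, transition), site 10 (U↔A, transversion), site 11 (G↔C, transversion), site 13 (G↔U, transversion), site 14 (U↔C, transition), site 15 (C↔U, transition), site 17 (U↔A, transversion), site 19 (U↔C, transition), site 22 (A↔G, transition), site 32 (C↔U, transition).
Of the 11 differences, 7 transitions and 4 transversions over 34 sites: P = 7/34 = 0.205882, Q = 4/34 = 0.117647.
d = −0.5·ln(0.470589) − 0.25·ln(0.764706) = −0.5·(-0.753770) − 0.25·(-0.268264) = 0.4440.

0.4440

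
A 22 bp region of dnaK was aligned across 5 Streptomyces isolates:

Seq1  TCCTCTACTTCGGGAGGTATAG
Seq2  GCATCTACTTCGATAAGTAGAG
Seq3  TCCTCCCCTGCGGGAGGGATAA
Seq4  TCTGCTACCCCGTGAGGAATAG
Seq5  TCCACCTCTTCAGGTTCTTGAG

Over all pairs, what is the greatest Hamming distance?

14

Pairwise Hamming distances:
  Seq1 vs Seq2: 6
  Seq1 vs Seq3: 5
  Seq1 vs Seq4: 6
  Seq1 vs Seq5: 9
  Seq2 vs Seq3: 11
  Seq2 vs Seq4: 10
  Seq2 vs Seq5: 12
  Seq3 vs Seq4: 9
  Seq3 vs Seq5: 11
  Seq4 vs Seq5: 14
The largest is 14, between Seq4 and Seq5.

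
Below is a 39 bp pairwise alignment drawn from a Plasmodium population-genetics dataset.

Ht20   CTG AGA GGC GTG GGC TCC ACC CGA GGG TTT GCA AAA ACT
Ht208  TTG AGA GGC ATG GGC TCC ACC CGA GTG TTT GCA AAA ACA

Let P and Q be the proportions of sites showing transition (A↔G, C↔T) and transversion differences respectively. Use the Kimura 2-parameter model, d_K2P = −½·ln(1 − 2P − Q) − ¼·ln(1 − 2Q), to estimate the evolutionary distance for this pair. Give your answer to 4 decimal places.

0.1106

Differing sites — 1:C/T (Ti); 10:G/A (Ti); 26:G/T (Tv); 39:T/A (Tv).
Of the 4 differences, 2 transitions and 2 transversions over 39 sites: P = 2/39 = 0.051282, Q = 2/39 = 0.051282.
d = −0.5·ln(0.846154) − 0.25·ln(0.897436) = −0.5·(-0.167054) − 0.25·(-0.108213) = 0.1106.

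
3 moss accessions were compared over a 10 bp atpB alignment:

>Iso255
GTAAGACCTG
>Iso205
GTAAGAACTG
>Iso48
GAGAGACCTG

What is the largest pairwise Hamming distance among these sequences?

3

Pairwise Hamming distances:
  Iso255 vs Iso205: 1
  Iso255 vs Iso48: 2
  Iso205 vs Iso48: 3
The largest is 3, between Iso205 and Iso48.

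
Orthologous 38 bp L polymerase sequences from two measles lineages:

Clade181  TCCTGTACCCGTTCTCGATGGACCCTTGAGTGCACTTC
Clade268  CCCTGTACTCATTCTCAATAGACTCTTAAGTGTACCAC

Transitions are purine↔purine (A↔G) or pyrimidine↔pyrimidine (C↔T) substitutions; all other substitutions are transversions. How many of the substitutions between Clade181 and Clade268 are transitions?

Mismatches occur at site 1 (T→C, transition), site 9 (C→T, transition), site 11 (G→A, transition), site 17 (G→A, transition), site 20 (G→A, transition), site 24 (C→T, transition), site 28 (G→A, transition), site 33 (C→T, transition), site 36 (T→C, transition), site 37 (T→A, transversion).
Of the 10 differences, 9 transitions and 1 transversion, so the answer is 9.

9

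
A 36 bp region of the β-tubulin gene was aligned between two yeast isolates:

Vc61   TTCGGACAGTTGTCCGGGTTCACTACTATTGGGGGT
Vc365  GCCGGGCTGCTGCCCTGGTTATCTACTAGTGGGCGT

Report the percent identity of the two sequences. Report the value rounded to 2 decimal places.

69.44%

Mismatches occur at site 1 (T→G), site 2 (T→C), site 6 (A→G), site 8 (A→T), site 10 (T→C), site 13 (T→C), site 16 (G→T), site 21 (C→A), site 22 (A→T), site 29 (T→G), site 34 (G→C).
25 of the 36 sites match, so the percent identity is 25/36 × 100 = 69.44%.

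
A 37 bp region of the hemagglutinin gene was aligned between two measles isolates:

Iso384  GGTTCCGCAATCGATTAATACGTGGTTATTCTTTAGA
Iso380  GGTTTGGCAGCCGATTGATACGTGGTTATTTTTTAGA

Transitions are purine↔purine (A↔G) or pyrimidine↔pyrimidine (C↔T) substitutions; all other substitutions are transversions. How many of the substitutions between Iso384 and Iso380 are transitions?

5

Mismatches occur at site 5 (C/T, transition), site 6 (C/G, transversion), site 10 (A/G, transition), site 11 (T/C, transition), site 17 (A/G, transition), site 31 (C/T, transition).
Of the 6 differences, 5 transitions and 1 transversion, so the answer is 5.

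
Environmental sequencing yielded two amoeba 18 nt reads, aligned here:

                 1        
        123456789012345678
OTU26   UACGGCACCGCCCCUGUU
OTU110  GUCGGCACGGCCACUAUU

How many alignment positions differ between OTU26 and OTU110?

5

Differing sites — 1:U/G; 2:A/U; 9:C/G; 13:C/A; 16:G/A.
That gives 5 mismatches out of 18 aligned sites, so the Hamming distance is 5.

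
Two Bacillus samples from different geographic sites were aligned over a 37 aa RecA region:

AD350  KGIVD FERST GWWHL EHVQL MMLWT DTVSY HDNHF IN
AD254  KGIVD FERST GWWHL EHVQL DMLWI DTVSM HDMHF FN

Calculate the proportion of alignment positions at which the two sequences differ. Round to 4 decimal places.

0.1351

Mismatches occur at site 21 (M/D), site 25 (T/I), site 30 (Y/M), site 33 (N/M), site 36 (I/F).
There are 5 differences over 37 sites, so p = 5/37 = 0.1351.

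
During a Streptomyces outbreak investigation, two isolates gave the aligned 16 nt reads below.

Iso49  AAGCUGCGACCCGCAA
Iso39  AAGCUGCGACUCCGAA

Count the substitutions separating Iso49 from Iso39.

Differing sites — 11:C/U; 13:G/C; 14:C/G.
That gives 3 mismatches out of 16 aligned sites, so the Hamming distance is 3.

3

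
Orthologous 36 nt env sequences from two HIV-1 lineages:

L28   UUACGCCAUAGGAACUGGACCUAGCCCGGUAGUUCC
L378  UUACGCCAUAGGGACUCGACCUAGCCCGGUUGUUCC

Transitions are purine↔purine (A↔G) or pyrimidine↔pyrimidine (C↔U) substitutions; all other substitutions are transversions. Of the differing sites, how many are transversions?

2

Mismatches occur at site 13 (A→G, transition), site 17 (G→C, transversion), site 31 (A→U, transversion).
Of the 3 differences, 1 transition and 2 transversions, so the answer is 2.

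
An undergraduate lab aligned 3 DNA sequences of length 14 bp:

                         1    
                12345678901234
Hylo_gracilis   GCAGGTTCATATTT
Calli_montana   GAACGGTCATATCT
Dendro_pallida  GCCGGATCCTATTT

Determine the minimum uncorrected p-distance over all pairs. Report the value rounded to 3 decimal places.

Pairwise Hamming distances:
  Hylo_gracilis vs Calli_montana: 4
  Hylo_gracilis vs Dendro_pallida: 3
  Calli_montana vs Dendro_pallida: 6
The smallest is 3 mismatches, between Hylo_gracilis and Dendro_pallida; p = 3/14 = 0.214.

0.214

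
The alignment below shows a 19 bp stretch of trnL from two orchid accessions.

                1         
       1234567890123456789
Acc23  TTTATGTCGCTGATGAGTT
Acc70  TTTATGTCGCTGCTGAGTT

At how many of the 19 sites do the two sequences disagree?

1

Differing sites — 13:A/C.
That gives 1 mismatch out of 19 aligned sites, so the Hamming distance is 1.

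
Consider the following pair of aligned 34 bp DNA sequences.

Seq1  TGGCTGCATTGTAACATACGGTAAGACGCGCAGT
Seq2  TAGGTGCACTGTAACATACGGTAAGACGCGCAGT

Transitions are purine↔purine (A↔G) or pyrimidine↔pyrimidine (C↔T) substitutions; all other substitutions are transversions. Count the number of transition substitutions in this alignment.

2

Differing sites — 2:G/A (Ti); 4:C/G (Tv); 9:T/C (Ti).
Of the 3 differences, 2 transitions and 1 transversion, so the answer is 2.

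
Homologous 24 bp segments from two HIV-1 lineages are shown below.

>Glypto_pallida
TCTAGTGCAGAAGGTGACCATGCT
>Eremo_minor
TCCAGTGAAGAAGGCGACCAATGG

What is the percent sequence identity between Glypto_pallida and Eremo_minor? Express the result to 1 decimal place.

70.8%

Mismatches occur at site 3 (T↔C), site 8 (C↔A), site 15 (T↔C), site 21 (T↔A), site 22 (G↔T), site 23 (C↔G), site 24 (T↔G).
17 of the 24 sites match, so the percent identity is 17/24 × 100 = 70.8%.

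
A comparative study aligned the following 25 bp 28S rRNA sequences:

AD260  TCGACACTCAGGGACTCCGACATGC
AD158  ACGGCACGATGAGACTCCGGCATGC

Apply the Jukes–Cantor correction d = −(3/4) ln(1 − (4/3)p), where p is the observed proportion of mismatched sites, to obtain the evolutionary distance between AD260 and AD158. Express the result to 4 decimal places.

Differing sites — 1:T/A; 4:A/G; 8:T/G; 9:C/A; 10:A/T; 12:G/A; 20:A/G.
p = 7/25 = 0.280000.
d = −0.75 · ln(1 − (4/3)·0.280000) = −0.75 · ln(0.626667) = −0.75 · (-0.467340) = 0.3505.

0.3505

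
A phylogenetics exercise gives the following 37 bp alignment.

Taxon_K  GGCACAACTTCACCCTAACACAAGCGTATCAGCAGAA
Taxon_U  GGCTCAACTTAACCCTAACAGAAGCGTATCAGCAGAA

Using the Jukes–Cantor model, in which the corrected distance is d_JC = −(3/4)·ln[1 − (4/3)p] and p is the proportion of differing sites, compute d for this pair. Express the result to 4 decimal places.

The sequences differ at positions 4 (A/T), 11 (C/A), 21 (C/G).
p = 3/37 = 0.081081.
d = −0.75 · ln(1 − (4/3)·0.081081) = −0.75 · ln(0.891892) = −0.75 · (-0.114410) = 0.0858.

0.0858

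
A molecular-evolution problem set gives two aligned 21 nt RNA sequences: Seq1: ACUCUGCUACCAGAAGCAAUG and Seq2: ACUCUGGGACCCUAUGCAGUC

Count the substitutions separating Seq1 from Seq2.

7

The sequences differ at positions 7 (C/G), 8 (U/G), 12 (A/C), 13 (G/U), 15 (A/U), 19 (A/G), 21 (G/C).
That gives 7 mismatches out of 21 aligned sites, so the Hamming distance is 7.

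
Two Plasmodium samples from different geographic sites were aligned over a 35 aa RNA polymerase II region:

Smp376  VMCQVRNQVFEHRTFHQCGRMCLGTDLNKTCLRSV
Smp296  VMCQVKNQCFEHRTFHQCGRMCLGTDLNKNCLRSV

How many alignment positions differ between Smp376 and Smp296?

3

Differing sites — 6:R/K; 9:V/C; 30:T/N.
That gives 3 mismatches out of 35 aligned sites, so the Hamming distance is 3.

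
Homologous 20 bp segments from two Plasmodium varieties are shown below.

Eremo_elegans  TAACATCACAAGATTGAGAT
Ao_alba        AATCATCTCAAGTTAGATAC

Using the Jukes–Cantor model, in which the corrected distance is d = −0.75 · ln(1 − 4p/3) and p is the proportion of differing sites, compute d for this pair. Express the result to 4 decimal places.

0.4715

The sequences differ at positions 1 (T/A), 3 (A/T), 8 (A/T), 13 (A/T), 15 (T/A), 18 (G/T), 20 (T/C).
p = 7/20 = 0.350000.
d = −0.75 · ln(1 − (4/3)·0.350000) = −0.75 · ln(0.533333) = −0.75 · (-0.628609) = 0.4715.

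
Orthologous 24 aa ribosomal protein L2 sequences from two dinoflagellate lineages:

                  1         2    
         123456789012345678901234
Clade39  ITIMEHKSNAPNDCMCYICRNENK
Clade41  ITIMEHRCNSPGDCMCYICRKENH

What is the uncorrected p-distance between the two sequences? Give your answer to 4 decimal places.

Mismatches occur at site 7 (K↔R), site 8 (S↔C), site 10 (A↔S), site 12 (N↔G), site 21 (N↔K), site 24 (K↔H).
There are 6 differences over 24 sites, so p = 6/24 = 0.2500.

0.2500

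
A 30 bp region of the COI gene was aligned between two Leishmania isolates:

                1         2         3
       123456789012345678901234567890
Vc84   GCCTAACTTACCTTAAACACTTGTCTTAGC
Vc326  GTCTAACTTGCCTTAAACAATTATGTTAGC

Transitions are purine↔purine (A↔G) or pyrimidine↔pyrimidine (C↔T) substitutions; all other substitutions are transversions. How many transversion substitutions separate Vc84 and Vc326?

The sequences differ at positions 2 (C/T, transition), 10 (A/G, transition), 20 (C/A, transversion), 23 (G/A, transition), 25 (C/G, transversion).
Of the 5 differences, 3 transitions and 2 transversions, so the answer is 2.

2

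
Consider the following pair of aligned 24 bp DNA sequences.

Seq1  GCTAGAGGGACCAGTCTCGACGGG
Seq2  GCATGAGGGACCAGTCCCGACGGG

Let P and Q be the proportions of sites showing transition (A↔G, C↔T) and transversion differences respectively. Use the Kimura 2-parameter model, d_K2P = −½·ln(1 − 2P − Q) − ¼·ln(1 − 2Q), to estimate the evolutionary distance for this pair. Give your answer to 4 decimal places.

0.1367

Mismatches occur at site 3 (T/A, transversion), site 4 (A/T, transversion), site 17 (T/C, transition).
Of the 3 differences, 1 transition and 2 transversions over 24 sites: P = 1/24 = 0.041667, Q = 2/24 = 0.083333.
d = −0.5·ln(0.833333) − 0.25·ln(0.833334) = −0.5·(-0.182322) − 0.25·(-0.182321) = 0.1367.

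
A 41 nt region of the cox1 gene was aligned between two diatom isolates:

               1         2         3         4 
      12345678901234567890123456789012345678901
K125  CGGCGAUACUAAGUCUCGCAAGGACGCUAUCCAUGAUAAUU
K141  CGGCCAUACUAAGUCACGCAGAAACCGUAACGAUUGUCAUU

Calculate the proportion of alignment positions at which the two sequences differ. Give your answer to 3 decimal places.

The sequences differ at positions 5 (G/C), 16 (U/A), 21 (A/G), 22 (G/A), 23 (G/A), 26 (G/C), 27 (C/G), 30 (U/A), 32 (C/G), 35 (G/U), 36 (A/G), 38 (A/C).
There are 12 differences over 41 sites, so p = 12/41 = 0.293.

0.293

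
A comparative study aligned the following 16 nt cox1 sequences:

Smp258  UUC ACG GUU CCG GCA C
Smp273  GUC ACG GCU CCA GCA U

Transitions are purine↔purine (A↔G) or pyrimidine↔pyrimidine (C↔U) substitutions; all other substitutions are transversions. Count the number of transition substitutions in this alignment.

Differing sites — 1:U/G (Tv); 8:U/C (Ti); 12:G/A (Ti); 16:C/U (Ti).
Of the 4 differences, 3 transitions and 1 transversion, so the answer is 3.

3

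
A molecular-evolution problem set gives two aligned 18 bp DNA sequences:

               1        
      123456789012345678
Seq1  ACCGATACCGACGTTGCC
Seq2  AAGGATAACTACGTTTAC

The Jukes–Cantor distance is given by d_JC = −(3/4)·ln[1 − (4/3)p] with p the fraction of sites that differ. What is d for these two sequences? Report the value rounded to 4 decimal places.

Mismatches occur at site 2 (C↔A), site 3 (C↔G), site 8 (C↔A), site 10 (G↔T), site 16 (G↔T), site 17 (C↔A).
p = 6/18 = 0.333333.
d = −0.75 · ln(1 − (4/3)·0.333333) = −0.75 · ln(0.555556) = −0.75 · (-0.587786) = 0.4408.

0.4408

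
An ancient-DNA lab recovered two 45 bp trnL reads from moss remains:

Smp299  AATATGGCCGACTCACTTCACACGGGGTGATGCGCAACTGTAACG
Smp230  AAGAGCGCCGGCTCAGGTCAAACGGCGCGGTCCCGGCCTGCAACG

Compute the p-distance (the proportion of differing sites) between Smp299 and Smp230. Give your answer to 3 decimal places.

The sequences differ at positions 3 (T/G), 5 (T/G), 6 (G/C), 11 (A/G), 16 (C/G), 17 (T/G), 21 (C/A), 26 (G/C), 28 (T/C), 30 (A/G), 32 (G/C), 34 (G/C), 35 (C/G), 36 (A/G), 37 (A/C), 41 (T/C).
There are 16 differences over 45 sites, so p = 16/45 = 0.356.

0.356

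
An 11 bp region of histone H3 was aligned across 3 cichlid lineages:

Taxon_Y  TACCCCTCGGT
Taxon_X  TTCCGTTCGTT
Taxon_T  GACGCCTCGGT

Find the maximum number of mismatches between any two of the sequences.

Pairwise Hamming distances:
  Taxon_Y vs Taxon_X: 4
  Taxon_Y vs Taxon_T: 2
  Taxon_X vs Taxon_T: 6
The largest is 6, between Taxon_X and Taxon_T.

6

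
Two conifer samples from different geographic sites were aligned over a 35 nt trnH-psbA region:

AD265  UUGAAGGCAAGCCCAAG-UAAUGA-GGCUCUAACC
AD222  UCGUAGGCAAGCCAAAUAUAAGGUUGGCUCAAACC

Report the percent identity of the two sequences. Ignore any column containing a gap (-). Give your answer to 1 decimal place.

78.8%

Excluding the 2 gap columns leaves 33 comparable sites.
The sequences differ at positions 2 (U/C), 4 (A/U), 14 (C/A), 17 (G/U), 22 (U/G), 24 (A/U), 31 (U/A).
26 of the 33 comparable sites match, so the percent identity is 26/33 × 100 = 78.8%.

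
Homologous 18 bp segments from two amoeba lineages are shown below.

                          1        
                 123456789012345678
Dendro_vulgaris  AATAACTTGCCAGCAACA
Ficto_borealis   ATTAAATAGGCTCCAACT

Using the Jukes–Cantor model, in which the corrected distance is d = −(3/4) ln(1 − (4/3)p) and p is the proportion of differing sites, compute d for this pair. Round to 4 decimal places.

0.5482

Mismatches occur at site 2 (A↔T), site 6 (C↔A), site 8 (T↔A), site 10 (C↔G), site 12 (A↔T), site 13 (G↔C), site 18 (A↔T).
p = 7/18 = 0.388889.
d = −0.75 · ln(1 − (4/3)·0.388889) = −0.75 · ln(0.481481) = −0.75 · (-0.730889) = 0.5482.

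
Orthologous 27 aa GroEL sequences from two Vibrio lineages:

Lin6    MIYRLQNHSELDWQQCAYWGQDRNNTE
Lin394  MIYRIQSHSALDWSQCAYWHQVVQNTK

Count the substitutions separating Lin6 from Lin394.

9

Differing sites — 5:L/I; 7:N/S; 10:E/A; 14:Q/S; 20:G/H; 22:D/V; 23:R/V; 24:N/Q; 27:E/K.
That gives 9 mismatches out of 27 aligned sites, so the Hamming distance is 9.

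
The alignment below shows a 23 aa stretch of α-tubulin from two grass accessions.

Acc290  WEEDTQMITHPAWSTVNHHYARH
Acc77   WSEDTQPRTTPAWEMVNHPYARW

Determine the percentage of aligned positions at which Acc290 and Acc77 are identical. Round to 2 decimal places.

Mismatches occur at site 2 (E↔S), site 7 (M↔P), site 8 (I↔R), site 10 (H↔T), site 14 (S↔E), site 15 (T↔M), site 19 (H↔P), site 23 (H↔W).
15 of the 23 sites match, so the percent identity is 15/23 × 100 = 65.22%.

65.22%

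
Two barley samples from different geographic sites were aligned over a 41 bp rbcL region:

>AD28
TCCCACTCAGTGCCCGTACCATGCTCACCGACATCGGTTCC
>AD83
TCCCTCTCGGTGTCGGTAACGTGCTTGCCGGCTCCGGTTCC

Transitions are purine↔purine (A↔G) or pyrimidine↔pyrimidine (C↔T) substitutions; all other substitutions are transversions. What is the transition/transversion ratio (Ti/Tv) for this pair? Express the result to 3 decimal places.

1.750

Differing sites — 5:A/T (Tv); 9:A/G (Ti); 13:C/T (Ti); 15:C/G (Tv); 19:C/A (Tv); 21:A/G (Ti); 26:C/T (Ti); 27:A/G (Ti); 31:A/G (Ti); 33:A/T (Tv); 34:T/C (Ti).
Of the 11 differences, 7 transitions and 4 transversions, so Ti/Tv = 7/4 = 1.750.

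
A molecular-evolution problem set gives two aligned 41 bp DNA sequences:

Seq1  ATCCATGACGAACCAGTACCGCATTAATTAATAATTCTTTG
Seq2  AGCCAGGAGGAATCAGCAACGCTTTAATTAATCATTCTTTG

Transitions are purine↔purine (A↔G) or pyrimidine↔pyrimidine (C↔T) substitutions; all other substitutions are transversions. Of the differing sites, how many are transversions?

6

The sequences differ at positions 2 (T/G, transversion), 6 (T/G, transversion), 9 (C/G, transversion), 13 (C/T, transition), 17 (T/C, transition), 19 (C/A, transversion), 23 (A/T, transversion), 33 (A/C, transversion).
Of the 8 differences, 2 transitions and 6 transversions, so the answer is 6.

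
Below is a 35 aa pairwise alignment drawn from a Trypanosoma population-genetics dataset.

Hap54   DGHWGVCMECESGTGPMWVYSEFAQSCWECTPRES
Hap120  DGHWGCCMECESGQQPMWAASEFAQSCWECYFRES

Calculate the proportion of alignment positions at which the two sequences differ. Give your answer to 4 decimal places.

0.2000

Differing sites — 6:V/C; 14:T/Q; 15:G/Q; 19:V/A; 20:Y/A; 31:T/Y; 32:P/F.
There are 7 differences over 35 sites, so p = 7/35 = 0.2000.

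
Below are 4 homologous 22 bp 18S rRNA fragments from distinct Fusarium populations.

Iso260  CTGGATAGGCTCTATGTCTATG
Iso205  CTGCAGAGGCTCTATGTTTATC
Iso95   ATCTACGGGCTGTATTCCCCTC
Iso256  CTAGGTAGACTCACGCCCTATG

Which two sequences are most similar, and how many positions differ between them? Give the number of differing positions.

4

Pairwise Hamming distances:
  Iso260 vs Iso205: 4
  Iso260 vs Iso95: 11
  Iso260 vs Iso256: 8
  Iso205 vs Iso95: 11
  Iso205 vs Iso256: 12
  Iso95 vs Iso256: 15
The smallest is 4, between Iso260 and Iso205.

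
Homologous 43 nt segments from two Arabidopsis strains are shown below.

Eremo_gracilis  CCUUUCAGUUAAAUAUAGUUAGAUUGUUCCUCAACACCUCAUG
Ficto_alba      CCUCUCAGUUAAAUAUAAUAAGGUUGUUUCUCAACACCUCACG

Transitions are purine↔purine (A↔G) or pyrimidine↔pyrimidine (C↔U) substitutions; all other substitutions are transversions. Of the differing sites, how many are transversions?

The sequences differ at positions 4 (U/C, transition), 18 (G/A, transition), 20 (U/A, transversion), 23 (A/G, transition), 29 (C/U, transition), 42 (U/C, transition).
Of the 6 differences, 5 transitions and 1 transversion, so the answer is 1.

1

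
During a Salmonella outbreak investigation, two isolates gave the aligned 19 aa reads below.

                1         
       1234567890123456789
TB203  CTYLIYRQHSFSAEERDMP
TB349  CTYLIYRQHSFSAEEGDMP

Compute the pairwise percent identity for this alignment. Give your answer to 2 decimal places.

94.74%

The sequences differ at position 16 (R/G).
18 of the 19 sites match, so the percent identity is 18/19 × 100 = 94.74%.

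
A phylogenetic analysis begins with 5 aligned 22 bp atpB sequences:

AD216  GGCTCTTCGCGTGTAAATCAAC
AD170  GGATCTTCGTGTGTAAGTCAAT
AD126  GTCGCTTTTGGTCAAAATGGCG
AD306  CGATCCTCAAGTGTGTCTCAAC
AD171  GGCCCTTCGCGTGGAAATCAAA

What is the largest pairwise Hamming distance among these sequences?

17

Pairwise Hamming distances:
  AD216 vs AD170: 4
  AD216 vs AD126: 11
  AD216 vs AD306: 8
  AD216 vs AD171: 3
  AD170 vs AD126: 13
  AD170 vs AD306: 8
  AD170 vs AD171: 6
  AD126 vs AD306: 17
  AD126 vs AD171: 11
  AD306 vs AD171: 11
The largest is 17, between AD126 and AD306.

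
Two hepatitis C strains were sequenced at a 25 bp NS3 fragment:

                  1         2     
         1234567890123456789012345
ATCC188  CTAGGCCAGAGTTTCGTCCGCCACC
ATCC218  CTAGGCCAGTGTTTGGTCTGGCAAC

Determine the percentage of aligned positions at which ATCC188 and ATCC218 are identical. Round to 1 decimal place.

80.0%

Differing sites — 10:A/T; 15:C/G; 19:C/T; 21:C/G; 24:C/A.
20 of the 25 sites match, so the percent identity is 20/25 × 100 = 80.0%.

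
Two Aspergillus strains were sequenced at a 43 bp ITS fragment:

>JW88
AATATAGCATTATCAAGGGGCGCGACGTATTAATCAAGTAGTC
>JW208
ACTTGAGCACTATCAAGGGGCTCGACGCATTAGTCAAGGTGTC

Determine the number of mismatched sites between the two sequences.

Differing sites — 2:A/C; 4:A/T; 5:T/G; 10:T/C; 22:G/T; 28:T/C; 33:A/G; 39:T/G; 40:A/T.
That gives 9 mismatches out of 43 aligned sites, so the Hamming distance is 9.

9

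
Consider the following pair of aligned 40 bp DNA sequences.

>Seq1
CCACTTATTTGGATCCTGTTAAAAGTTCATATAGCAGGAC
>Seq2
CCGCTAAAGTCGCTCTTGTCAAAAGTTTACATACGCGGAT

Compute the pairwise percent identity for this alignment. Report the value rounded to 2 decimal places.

65.00%

The sequences differ at positions 3 (A/G), 6 (T/A), 8 (T/A), 9 (T/G), 11 (G/C), 13 (A/C), 16 (C/T), 20 (T/C), 28 (C/T), 30 (T/C), 34 (G/C), 35 (C/G), 36 (A/C), 40 (C/T).
26 of the 40 sites match, so the percent identity is 26/40 × 100 = 65.00%.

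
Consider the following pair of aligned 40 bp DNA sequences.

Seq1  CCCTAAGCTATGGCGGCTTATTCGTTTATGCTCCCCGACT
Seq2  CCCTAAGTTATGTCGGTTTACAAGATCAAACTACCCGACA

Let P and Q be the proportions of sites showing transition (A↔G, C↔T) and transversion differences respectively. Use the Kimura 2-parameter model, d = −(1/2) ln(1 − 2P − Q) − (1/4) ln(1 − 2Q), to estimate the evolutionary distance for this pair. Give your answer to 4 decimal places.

0.3844

Differing sites — 8:C/T (Ti); 13:G/T (Tv); 17:C/T (Ti); 21:T/C (Ti); 22:T/A (Tv); 23:C/A (Tv); 25:T/A (Tv); 27:T/C (Ti); 29:T/A (Tv); 30:G/A (Ti); 33:C/A (Tv); 40:T/A (Tv).
Of the 12 differences, 5 transitions and 7 transversions over 40 sites: P = 5/40 = 0.125000, Q = 7/40 = 0.175000.
d = −0.5·ln(0.575000) − 0.25·ln(0.650000) = −0.5·(-0.553385) − 0.25·(-0.430783) = 0.3844.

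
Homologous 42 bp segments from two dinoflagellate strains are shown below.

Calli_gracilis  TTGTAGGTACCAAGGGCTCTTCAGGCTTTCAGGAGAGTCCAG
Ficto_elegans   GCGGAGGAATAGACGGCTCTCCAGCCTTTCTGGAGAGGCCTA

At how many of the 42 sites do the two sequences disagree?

Mismatches occur at site 1 (T→G), site 2 (T→C), site 4 (T→G), site 8 (T→A), site 10 (C→T), site 11 (C→A), site 12 (A→G), site 14 (G→C), site 21 (T→C), site 25 (G→C), site 31 (A→T), site 38 (T→G), site 41 (A→T), site 42 (G→A).
That gives 14 mismatches out of 42 aligned sites, so the Hamming distance is 14.

14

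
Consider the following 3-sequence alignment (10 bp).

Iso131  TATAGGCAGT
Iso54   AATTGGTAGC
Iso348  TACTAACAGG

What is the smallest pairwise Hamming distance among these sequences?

4

Pairwise Hamming distances:
  Iso131 vs Iso54: 4
  Iso131 vs Iso348: 5
  Iso54 vs Iso348: 6
The smallest is 4, between Iso131 and Iso54.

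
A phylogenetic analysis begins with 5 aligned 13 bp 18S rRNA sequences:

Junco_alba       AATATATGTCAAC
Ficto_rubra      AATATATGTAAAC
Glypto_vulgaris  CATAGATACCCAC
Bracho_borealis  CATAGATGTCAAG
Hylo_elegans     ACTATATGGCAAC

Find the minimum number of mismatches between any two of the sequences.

Pairwise Hamming distances:
  Junco_alba vs Ficto_rubra: 1
  Junco_alba vs Glypto_vulgaris: 5
  Junco_alba vs Bracho_borealis: 3
  Junco_alba vs Hylo_elegans: 2
  Ficto_rubra vs Glypto_vulgaris: 6
  Ficto_rubra vs Bracho_borealis: 4
  Ficto_rubra vs Hylo_elegans: 3
  Glypto_vulgaris vs Bracho_borealis: 4
  Glypto_vulgaris vs Hylo_elegans: 6
  Bracho_borealis vs Hylo_elegans: 5
The smallest is 1, between Junco_alba and Ficto_rubra.

1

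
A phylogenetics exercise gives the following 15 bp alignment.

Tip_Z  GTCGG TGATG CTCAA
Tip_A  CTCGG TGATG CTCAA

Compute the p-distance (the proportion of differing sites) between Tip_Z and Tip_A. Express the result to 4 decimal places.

0.0667

The sequences differ at position 1 (G/C).
There are 1 differences over 15 sites, so p = 1/15 = 0.0667.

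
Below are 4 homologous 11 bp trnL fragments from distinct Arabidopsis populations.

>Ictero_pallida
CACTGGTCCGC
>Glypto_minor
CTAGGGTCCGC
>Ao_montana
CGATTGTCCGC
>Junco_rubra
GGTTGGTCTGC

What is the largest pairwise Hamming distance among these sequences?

5

Pairwise Hamming distances:
  Ictero_pallida vs Glypto_minor: 3
  Ictero_pallida vs Ao_montana: 3
  Ictero_pallida vs Junco_rubra: 4
  Glypto_minor vs Ao_montana: 3
  Glypto_minor vs Junco_rubra: 5
  Ao_montana vs Junco_rubra: 4
The largest is 5, between Glypto_minor and Junco_rubra.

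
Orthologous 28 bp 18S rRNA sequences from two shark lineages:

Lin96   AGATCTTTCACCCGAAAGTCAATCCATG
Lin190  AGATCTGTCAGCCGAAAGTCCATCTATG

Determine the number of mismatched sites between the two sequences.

The sequences differ at positions 7 (T/G), 11 (C/G), 21 (A/C), 25 (C/T).
That gives 4 mismatches out of 28 aligned sites, so the Hamming distance is 4.

4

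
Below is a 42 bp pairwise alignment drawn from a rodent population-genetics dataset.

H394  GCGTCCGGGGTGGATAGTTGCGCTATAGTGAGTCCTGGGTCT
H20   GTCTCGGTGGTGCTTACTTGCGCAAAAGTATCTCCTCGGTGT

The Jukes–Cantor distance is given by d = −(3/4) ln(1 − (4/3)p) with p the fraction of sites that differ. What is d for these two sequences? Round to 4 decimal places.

0.4408

Differing sites — 2:C/T; 3:G/C; 6:C/G; 8:G/T; 13:G/C; 14:A/T; 17:G/C; 24:T/A; 26:T/A; 30:G/A; 31:A/T; 32:G/C; 37:G/C; 41:C/G.
p = 14/42 = 0.333333.
d = −0.75 · ln(1 − (4/3)·0.333333) = −0.75 · ln(0.555556) = −0.75 · (-0.587786) = 0.4408.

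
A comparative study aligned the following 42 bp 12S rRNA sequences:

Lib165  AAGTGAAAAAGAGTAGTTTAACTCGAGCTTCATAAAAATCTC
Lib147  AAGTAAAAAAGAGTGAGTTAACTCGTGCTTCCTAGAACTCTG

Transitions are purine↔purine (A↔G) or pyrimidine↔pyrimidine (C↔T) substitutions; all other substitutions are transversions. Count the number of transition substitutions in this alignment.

Mismatches occur at site 5 (G↔A, transition), site 15 (A↔G, transition), site 16 (G↔A, transition), site 17 (T↔G, transversion), site 26 (A↔T, transversion), site 32 (A↔C, transversion), site 35 (A↔G, transition), site 38 (A↔C, transversion), site 42 (C↔G, transversion).
Of the 9 differences, 4 transitions and 5 transversions, so the answer is 4.

4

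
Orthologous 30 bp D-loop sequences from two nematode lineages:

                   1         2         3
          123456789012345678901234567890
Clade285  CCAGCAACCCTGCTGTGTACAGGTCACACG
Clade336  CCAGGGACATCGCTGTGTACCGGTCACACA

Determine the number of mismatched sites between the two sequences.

Mismatches occur at site 5 (C/G), site 6 (A/G), site 9 (C/A), site 10 (C/T), site 11 (T/C), site 21 (A/C), site 30 (G/A).
That gives 7 mismatches out of 30 aligned sites, so the Hamming distance is 7.

7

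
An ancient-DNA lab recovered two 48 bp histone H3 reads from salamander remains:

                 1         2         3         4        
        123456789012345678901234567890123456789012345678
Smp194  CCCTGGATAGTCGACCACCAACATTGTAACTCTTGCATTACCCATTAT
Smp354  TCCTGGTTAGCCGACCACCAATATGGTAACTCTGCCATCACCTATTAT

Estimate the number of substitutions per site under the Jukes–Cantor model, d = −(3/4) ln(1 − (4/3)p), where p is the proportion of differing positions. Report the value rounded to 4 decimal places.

0.2158

Mismatches occur at site 1 (C↔T), site 7 (A↔T), site 11 (T↔C), site 22 (C↔T), site 25 (T↔G), site 34 (T↔G), site 35 (G↔C), site 39 (T↔C), site 43 (C↔T).
p = 9/48 = 0.187500.
d = −0.75 · ln(1 − (4/3)·0.187500) = −0.75 · ln(0.750000) = −0.75 · (-0.287682) = 0.2158.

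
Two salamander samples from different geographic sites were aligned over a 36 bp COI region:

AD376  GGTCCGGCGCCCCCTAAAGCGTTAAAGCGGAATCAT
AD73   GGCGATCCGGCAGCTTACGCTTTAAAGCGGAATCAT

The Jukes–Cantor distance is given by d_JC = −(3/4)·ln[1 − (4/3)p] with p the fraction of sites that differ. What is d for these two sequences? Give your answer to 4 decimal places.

0.3924

Mismatches occur at site 3 (T/C), site 4 (C/G), site 5 (C/A), site 6 (G/T), site 7 (G/C), site 10 (C/G), site 12 (C/A), site 13 (C/G), site 16 (A/T), site 18 (A/C), site 21 (G/T).
p = 11/36 = 0.305556.
d = −0.75 · ln(1 − (4/3)·0.305556) = −0.75 · ln(0.592592) = −0.75 · (-0.523249) = 0.3924.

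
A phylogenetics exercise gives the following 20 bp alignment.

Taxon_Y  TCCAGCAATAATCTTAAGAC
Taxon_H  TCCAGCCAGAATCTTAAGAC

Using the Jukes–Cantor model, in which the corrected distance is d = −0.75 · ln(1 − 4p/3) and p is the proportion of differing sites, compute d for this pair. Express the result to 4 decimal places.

0.1073

The sequences differ at positions 7 (A/C), 9 (T/G).
p = 2/20 = 0.100000.
d = −0.75 · ln(1 − (4/3)·0.100000) = −0.75 · ln(0.866667) = −0.75 · (-0.143100) = 0.1073.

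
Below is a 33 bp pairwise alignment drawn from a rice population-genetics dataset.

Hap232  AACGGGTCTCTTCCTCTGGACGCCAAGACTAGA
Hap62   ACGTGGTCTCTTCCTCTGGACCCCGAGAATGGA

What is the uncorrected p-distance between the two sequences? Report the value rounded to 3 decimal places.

0.212

Differing sites — 2:A/C; 3:C/G; 4:G/T; 22:G/C; 25:A/G; 29:C/A; 31:A/G.
There are 7 differences over 33 sites, so p = 7/33 = 0.212.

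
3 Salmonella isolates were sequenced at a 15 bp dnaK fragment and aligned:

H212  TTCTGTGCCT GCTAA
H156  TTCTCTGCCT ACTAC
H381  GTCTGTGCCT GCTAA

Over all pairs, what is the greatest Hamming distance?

4

Pairwise Hamming distances:
  H212 vs H156: 3
  H212 vs H381: 1
  H156 vs H381: 4
The largest is 4, between H156 and H381.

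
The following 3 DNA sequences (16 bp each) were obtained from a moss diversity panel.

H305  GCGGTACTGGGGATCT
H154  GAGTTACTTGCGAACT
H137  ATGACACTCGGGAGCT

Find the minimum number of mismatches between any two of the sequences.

Pairwise Hamming distances:
  H305 vs H154: 5
  H305 vs H137: 6
  H154 vs H137: 7
The smallest is 5, between H305 and H154.

5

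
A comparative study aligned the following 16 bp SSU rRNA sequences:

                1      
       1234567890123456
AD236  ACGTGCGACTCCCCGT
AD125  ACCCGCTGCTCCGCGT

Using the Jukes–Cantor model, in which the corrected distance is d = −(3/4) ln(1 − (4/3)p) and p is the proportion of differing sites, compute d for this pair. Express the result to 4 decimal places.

The sequences differ at positions 3 (G/C), 4 (T/C), 7 (G/T), 8 (A/G), 13 (C/G).
p = 5/16 = 0.312500.
d = −0.75 · ln(1 − (4/3)·0.312500) = −0.75 · ln(0.583333) = −0.75 · (-0.538997) = 0.4042.

0.4042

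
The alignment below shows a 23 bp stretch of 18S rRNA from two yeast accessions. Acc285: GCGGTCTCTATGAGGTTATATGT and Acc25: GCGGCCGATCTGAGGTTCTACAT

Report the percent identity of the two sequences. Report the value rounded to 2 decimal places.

69.57%

Mismatches occur at site 5 (T→C), site 7 (T→G), site 8 (C→A), site 10 (A→C), site 18 (A→C), site 21 (T→C), site 22 (G→A).
16 of the 23 sites match, so the percent identity is 16/23 × 100 = 69.57%.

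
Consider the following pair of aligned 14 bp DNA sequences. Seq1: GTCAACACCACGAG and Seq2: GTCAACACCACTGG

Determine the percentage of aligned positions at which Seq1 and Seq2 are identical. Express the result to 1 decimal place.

85.7%

Mismatches occur at site 12 (G/T), site 13 (A/G).
12 of the 14 sites match, so the percent identity is 12/14 × 100 = 85.7%.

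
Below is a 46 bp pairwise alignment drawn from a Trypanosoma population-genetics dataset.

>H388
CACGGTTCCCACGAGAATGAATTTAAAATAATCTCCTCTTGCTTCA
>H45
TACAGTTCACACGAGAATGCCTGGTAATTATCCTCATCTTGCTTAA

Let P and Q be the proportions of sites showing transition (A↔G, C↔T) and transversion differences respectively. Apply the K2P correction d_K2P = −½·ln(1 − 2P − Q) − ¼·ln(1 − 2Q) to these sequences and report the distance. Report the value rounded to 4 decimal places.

Differing sites — 1:C/T (Ti); 4:G/A (Ti); 9:C/A (Tv); 20:A/C (Tv); 21:A/C (Tv); 23:T/G (Tv); 24:T/G (Tv); 25:A/T (Tv); 28:A/T (Tv); 31:A/T (Tv); 32:T/C (Ti); 36:C/A (Tv); 45:C/A (Tv).
Of the 13 differences, 3 transitions and 10 transversions over 46 sites: P = 3/46 = 0.065217, Q = 10/46 = 0.217391.
d = −0.5·ln(0.652175) − 0.25·ln(0.565218) = −0.5·(-0.427442) − 0.25·(-0.570544) = 0.3564.

0.3564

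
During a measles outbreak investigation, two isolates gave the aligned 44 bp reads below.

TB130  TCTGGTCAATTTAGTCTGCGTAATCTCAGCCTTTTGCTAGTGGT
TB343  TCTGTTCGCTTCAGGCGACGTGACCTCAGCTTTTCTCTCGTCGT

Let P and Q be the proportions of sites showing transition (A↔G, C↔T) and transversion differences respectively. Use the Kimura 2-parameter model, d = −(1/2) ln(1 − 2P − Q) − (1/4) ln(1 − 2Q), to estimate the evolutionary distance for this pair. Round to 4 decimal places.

0.4201

The sequences differ at positions 5 (G/T, transversion), 8 (A/G, transition), 9 (A/C, transversion), 12 (T/C, transition), 15 (T/G, transversion), 17 (T/G, transversion), 18 (G/A, transition), 22 (A/G, transition), 24 (T/C, transition), 31 (C/T, transition), 35 (T/C, transition), 36 (G/T, transversion), 39 (A/C, transversion), 42 (G/C, transversion).
Of the 14 differences, 7 transitions and 7 transversions over 44 sites: P = 7/44 = 0.159091, Q = 7/44 = 0.159091.
d = −0.5·ln(0.522727) − 0.25·ln(0.681818) = −0.5·(-0.648696) − 0.25·(-0.382993) = 0.4201.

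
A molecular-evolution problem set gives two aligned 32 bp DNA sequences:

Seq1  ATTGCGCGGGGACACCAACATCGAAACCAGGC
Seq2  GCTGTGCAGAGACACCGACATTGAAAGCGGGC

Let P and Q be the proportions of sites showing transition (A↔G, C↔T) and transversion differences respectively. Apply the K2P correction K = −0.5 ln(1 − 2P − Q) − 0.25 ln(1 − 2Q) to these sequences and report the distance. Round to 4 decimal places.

The sequences differ at positions 1 (A/G, transition), 2 (T/C, transition), 5 (C/T, transition), 8 (G/A, transition), 10 (G/A, transition), 17 (A/G, transition), 22 (C/T, transition), 27 (C/G, transversion), 29 (A/G, transition).
Of the 9 differences, 8 transitions and 1 transversion over 32 sites: P = 8/32 = 0.250000, Q = 1/32 = 0.031250.
d = −0.5·ln(0.468750) − 0.25·ln(0.937500) = −0.5·(-0.757686) − 0.25·(-0.064539) = 0.3950.

0.3950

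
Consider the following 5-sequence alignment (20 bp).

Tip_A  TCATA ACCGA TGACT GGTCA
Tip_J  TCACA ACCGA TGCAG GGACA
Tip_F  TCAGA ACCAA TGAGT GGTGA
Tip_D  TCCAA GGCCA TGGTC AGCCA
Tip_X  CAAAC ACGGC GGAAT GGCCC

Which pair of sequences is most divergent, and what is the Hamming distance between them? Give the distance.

Pairwise Hamming distances:
  Tip_A vs Tip_J: 5
  Tip_A vs Tip_F: 4
  Tip_A vs Tip_D: 10
  Tip_A vs Tip_X: 10
  Tip_J vs Tip_F: 7
  Tip_J vs Tip_D: 10
  Tip_J vs Tip_X: 11
  Tip_F vs Tip_D: 11
  Tip_F vs Tip_X: 12
  Tip_D vs Tip_X: 15
The largest is 15, between Tip_D and Tip_X.

15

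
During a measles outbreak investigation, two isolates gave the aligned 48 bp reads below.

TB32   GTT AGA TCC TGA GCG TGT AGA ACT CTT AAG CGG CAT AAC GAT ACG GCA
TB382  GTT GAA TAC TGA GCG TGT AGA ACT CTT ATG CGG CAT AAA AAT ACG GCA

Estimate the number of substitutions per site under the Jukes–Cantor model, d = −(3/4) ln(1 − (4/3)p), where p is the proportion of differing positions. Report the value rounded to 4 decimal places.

Mismatches occur at site 4 (A→G), site 5 (G→A), site 8 (C→A), site 29 (A→T), site 39 (C→A), site 40 (G→A).
p = 6/48 = 0.125000.
d = −0.75 · ln(1 − (4/3)·0.125000) = −0.75 · ln(0.833333) = −0.75 · (-0.182322) = 0.1367.

0.1367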